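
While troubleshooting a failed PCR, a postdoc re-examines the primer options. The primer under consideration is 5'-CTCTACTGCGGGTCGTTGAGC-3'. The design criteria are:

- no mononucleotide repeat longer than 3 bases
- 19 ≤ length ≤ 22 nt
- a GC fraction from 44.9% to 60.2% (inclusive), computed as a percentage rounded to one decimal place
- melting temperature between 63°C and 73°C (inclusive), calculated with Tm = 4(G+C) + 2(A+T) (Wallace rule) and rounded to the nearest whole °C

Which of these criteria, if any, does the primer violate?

Fails: GC content.

Base counts: A=2, T=6, G=7, C=6 (length 21).
homopolymer run: longest run = 3 ✓
length: length 21 ✓
GC content: GC 13/21 = 61.9%, outside 44.9–60.2% ✗
Tm: Tm = 2·8 + 4·13 = 68°C ✓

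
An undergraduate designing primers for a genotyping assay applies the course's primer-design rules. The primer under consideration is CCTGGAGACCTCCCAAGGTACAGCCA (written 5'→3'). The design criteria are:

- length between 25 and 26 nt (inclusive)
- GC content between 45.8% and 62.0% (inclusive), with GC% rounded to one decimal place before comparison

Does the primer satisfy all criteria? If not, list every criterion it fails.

Meets all criteria.

Base counts: A=7, T=3, G=6, C=10 (length 26).
length: length 26 ✓
GC content: GC 16/26 = 61.5% ✓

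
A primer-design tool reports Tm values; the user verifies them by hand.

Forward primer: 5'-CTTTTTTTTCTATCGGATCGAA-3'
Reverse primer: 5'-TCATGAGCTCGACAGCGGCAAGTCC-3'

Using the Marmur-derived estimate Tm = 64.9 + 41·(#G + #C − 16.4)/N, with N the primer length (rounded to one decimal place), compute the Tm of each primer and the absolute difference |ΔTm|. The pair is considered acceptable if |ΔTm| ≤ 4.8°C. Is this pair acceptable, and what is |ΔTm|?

Forward: G+C = 7, N = 22 → Tm = 64.9 + 41·(7 − 16.4)/22 = 47.4°C.
Reverse: G+C = 15, N = 25 → Tm = 64.9 + 41·(15 − 16.4)/25 = 62.6°C.
|ΔTm| = |47.4 − 62.6| = 15.2°C, > 4.8°C.

|ΔTm| = 15.2°C; the pair is not acceptable.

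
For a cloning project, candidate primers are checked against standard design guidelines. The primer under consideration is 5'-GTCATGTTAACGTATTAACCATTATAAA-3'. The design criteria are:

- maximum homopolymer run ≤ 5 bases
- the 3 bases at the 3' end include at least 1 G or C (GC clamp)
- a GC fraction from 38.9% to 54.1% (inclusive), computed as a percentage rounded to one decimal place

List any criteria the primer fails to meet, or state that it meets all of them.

Fails: GC clamp, GC content.

Base counts: A=11, T=10, G=3, C=4 (length 28).
homopolymer run: longest run = 3 ✓
GC clamp: 3' end AAA has 0 G/C, need ≥1 ✗
GC content: GC 7/28 = 25.0%, outside 38.9–54.1% ✗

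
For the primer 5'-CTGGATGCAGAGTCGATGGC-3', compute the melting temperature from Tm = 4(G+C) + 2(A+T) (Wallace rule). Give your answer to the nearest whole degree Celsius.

Base counts: A=4, T=4, G=8, C=4 (length 20).
Tm = 2·(4+4) + 4·(8+4) = 2·8 + 4·12 = 16 + 48 = 64°C.

64°C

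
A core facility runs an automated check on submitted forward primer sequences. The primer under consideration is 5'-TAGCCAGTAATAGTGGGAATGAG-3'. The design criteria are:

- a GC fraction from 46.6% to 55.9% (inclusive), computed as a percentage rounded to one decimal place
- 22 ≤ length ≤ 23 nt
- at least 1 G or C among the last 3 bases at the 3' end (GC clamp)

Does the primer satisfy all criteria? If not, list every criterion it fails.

Fails: GC content.

Base counts: A=8, T=5, G=8, C=2 (length 23).
GC content: GC 10/23 = 43.5%, outside 46.6–55.9% ✗
length: length 23 ✓
GC clamp: 3' end GAG has 2 G/C ✓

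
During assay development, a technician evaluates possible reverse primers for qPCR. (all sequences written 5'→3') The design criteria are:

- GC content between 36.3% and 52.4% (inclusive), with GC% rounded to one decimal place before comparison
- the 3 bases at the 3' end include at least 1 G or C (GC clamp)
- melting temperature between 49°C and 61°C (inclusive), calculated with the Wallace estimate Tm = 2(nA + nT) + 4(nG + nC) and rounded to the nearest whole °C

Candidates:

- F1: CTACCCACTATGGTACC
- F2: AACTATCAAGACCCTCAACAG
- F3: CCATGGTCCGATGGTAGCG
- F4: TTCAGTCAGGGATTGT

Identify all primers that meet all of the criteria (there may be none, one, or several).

F2 only.

F1 (17 nt, A=4 T=4 G=2 C=7): GC 9/17 = 52.9%, outside 36.3–52.4% ✗; 3' end ACC has 2 G/C ✓; Tm = 2·8 + 4·9 = 52°C ✓ — fails.
F2 (21 nt, A=9 T=3 G=2 C=7): GC 9/21 = 42.9% ✓; 3' end CAG has 2 G/C ✓; Tm = 2·12 + 4·9 = 60°C ✓ — passes.
F3 (19 nt, A=3 T=4 G=7 C=5): GC 12/19 = 63.2%, outside 36.3–52.4% ✗; 3' end GCG has 3 G/C ✓; Tm = 2·7 + 4·12 = 62°C, outside 49–61°C ✗ — fails.
F4 (16 nt, A=3 T=6 G=5 C=2): GC 7/16 = 43.8% ✓; 3' end TGT has 1 G/C ✓; Tm = 2·9 + 4·7 = 46°C, outside 49–61°C ✗ — fails.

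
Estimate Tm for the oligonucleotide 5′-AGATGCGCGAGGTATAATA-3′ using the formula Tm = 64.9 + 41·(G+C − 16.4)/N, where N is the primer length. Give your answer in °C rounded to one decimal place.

46.8°C

Base counts: A=7, T=4, G=6, C=2; G+C = 8, N = 19.
Tm = 64.9 + 41·(8 − 16.4)/19 = 64.9 + -344.40/19 = 46.8°C.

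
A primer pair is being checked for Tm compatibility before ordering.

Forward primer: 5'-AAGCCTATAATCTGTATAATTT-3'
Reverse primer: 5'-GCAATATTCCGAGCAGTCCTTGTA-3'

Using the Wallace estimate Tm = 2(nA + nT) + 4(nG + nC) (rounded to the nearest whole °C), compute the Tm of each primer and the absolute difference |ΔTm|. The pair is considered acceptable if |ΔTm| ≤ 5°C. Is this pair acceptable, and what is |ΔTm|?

|ΔTm| = 16°C; the pair is not acceptable.

Forward: A=8 T=9 G=2 C=3 → Tm = 2·17 + 4·5 = 54°C.
Reverse: A=6 T=7 G=5 C=6 → Tm = 2·13 + 4·11 = 70°C.
|ΔTm| = |54 − 70| = 16°C, > 5°C.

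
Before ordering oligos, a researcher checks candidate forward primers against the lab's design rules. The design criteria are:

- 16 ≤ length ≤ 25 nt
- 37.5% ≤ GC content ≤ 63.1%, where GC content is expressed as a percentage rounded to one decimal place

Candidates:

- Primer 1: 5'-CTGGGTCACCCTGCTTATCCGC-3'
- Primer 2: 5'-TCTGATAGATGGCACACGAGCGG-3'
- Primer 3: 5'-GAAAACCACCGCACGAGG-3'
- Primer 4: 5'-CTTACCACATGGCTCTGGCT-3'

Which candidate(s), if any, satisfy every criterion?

Primer 2, Primer 3 and Primer 4.

Primer 1 (22 nt, A=2 T=6 G=5 C=9): length 22 ✓; GC 14/22 = 63.6%, outside 37.5–63.1% ✗ — fails.
Primer 2 (23 nt, A=6 T=4 G=8 C=5): length 23 ✓; GC 13/23 = 56.5% ✓ — passes.
Primer 3 (18 nt, A=7 T=0 G=5 C=6): length 18 ✓; GC 11/18 = 61.1% ✓ — passes.
Primer 4 (20 nt, A=3 T=6 G=4 C=7): length 20 ✓; GC 11/20 = 55.0% ✓ — passes.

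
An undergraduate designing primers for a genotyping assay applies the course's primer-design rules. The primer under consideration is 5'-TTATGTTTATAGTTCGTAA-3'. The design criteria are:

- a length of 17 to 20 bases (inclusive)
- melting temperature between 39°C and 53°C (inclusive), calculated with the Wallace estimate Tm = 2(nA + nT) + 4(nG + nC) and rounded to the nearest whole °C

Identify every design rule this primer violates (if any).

Base counts: A=5, T=10, G=3, C=1 (length 19).
length: length 19 ✓
Tm: Tm = 2·15 + 4·4 = 46°C ✓

Meets all criteria.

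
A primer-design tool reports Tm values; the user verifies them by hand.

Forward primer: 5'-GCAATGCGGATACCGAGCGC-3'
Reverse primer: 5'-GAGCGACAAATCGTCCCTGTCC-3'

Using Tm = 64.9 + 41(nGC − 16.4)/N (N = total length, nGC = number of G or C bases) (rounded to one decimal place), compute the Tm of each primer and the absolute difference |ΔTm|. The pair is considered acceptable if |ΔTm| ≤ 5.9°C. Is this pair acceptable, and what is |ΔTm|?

|ΔTm| = 0.7°C; the pair is acceptable.

Forward: G+C = 13, N = 20 → Tm = 64.9 + 41·(13 − 16.4)/20 = 57.9°C.
Reverse: G+C = 13, N = 22 → Tm = 64.9 + 41·(13 − 16.4)/22 = 58.6°C.
|ΔTm| = |57.9 − 58.6| = 0.7°C, ≤ 5.9°C.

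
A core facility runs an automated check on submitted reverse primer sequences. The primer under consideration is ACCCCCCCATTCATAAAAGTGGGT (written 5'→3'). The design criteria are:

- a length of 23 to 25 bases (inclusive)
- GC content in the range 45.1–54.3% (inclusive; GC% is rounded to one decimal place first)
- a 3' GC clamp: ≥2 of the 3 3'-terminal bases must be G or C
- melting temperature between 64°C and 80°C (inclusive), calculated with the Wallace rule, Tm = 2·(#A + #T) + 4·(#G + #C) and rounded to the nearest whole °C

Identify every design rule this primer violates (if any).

Meets all criteria.

Base counts: A=7, T=5, G=4, C=8 (length 24).
length: length 24 ✓
GC content: GC 12/24 = 50.0% ✓
GC clamp: 3' end GGT has 2 G/C ✓
Tm: Tm = 2·12 + 4·12 = 72°C ✓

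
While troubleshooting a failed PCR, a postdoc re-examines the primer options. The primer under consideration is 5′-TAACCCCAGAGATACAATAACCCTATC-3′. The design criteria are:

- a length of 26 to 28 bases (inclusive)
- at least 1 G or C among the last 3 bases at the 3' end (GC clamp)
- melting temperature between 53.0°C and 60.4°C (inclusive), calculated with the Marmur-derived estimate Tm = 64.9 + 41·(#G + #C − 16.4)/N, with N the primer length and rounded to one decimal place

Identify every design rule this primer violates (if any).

Base counts: A=11, T=5, G=2, C=9 (length 27).
length: length 27 ✓
GC clamp: 3' end ATC has 1 G/C ✓
Tm: Tm = 64.9 + 41·(11 − 16.4)/27 = 56.7°C ✓

Meets all criteria.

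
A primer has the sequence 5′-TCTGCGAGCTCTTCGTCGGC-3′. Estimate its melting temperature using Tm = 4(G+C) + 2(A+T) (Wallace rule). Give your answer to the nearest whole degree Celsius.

Base counts: A=1, T=6, G=6, C=7 (length 20).
Tm = 2·(1+6) + 4·(6+7) = 2·7 + 4·13 = 14 + 52 = 66°C.

66°C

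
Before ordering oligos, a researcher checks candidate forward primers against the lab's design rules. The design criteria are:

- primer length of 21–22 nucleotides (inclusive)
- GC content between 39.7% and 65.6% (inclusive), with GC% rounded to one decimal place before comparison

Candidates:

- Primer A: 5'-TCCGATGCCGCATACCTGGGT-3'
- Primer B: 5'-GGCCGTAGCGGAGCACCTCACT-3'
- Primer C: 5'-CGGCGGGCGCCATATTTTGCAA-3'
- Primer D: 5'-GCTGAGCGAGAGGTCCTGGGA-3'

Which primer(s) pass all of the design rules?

Primer A and Primer C.

Primer A (21 nt, A=3 T=5 G=6 C=7): length 21 ✓; GC 13/21 = 61.9% ✓ — passes.
Primer B (22 nt, A=4 T=3 G=7 C=8): length 22 ✓; GC 15/22 = 68.2%, outside 39.7–65.6% ✗ — fails.
Primer C (22 nt, A=4 T=5 G=7 C=6): length 22 ✓; GC 13/22 = 59.1% ✓ — passes.
Primer D (21 nt, A=4 T=3 G=10 C=4): length 21 ✓; GC 14/21 = 66.7%, outside 39.7–65.6% ✗ — fails.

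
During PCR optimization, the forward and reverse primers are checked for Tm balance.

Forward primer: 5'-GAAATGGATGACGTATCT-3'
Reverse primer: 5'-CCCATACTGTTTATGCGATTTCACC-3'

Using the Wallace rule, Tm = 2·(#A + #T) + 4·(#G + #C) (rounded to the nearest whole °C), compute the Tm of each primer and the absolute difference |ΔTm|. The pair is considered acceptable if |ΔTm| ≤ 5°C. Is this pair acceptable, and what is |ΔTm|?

Forward: A=6 T=5 G=5 C=2 → Tm = 2·11 + 4·7 = 50°C.
Reverse: A=5 T=9 G=3 C=8 → Tm = 2·14 + 4·11 = 72°C.
|ΔTm| = |50 − 72| = 22°C, > 5°C.

|ΔTm| = 22°C; the pair is not acceptable.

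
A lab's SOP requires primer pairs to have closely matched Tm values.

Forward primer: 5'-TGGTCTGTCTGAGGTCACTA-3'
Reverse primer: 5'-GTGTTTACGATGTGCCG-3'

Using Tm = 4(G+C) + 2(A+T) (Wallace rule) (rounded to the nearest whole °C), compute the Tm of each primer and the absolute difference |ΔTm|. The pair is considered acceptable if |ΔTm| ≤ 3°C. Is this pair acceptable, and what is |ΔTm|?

|ΔTm| = 8°C; the pair is not acceptable.

Forward: A=3 T=7 G=6 C=4 → Tm = 2·10 + 4·10 = 60°C.
Reverse: A=2 T=6 G=6 C=3 → Tm = 2·8 + 4·9 = 52°C.
|ΔTm| = |60 − 52| = 8°C, > 3°C.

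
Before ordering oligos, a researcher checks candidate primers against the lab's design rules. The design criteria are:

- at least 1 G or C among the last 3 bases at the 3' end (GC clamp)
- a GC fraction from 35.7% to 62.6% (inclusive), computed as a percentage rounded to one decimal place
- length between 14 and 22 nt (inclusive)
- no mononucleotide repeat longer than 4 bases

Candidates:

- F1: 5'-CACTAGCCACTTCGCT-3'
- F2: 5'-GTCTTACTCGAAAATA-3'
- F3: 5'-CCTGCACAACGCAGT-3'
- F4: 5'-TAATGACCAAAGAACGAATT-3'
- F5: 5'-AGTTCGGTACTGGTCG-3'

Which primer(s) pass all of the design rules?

F1, F3 and F5.

F1 (16 nt, A=3 T=4 G=2 C=7): 3' end GCT has 2 G/C ✓; GC 9/16 = 56.3% ✓; length 16 ✓; longest run = 2 ✓ — passes.
F2 (16 nt, A=6 T=5 G=2 C=3): 3' end ATA has 0 G/C, need ≥1 ✗; GC 5/16 = 31.3%, outside 35.7–62.6% ✗; length 16 ✓; longest run = 4 ✓ — fails.
F3 (15 nt, A=4 T=2 G=3 C=6): 3' end AGT has 1 G/C ✓; GC 9/15 = 60.0% ✓; length 15 ✓; longest run = 2 ✓ — passes.
F4 (20 nt, A=10 T=4 G=3 C=3): 3' end ATT has 0 G/C, need ≥1 ✗; GC 6/20 = 30.0%, outside 35.7–62.6% ✗; length 20 ✓; longest run = 3 ✓ — fails.
F5 (16 nt, A=2 T=5 G=6 C=3): 3' end TCG has 2 G/C ✓; GC 9/16 = 56.3% ✓; length 16 ✓; longest run = 2 ✓ — passes.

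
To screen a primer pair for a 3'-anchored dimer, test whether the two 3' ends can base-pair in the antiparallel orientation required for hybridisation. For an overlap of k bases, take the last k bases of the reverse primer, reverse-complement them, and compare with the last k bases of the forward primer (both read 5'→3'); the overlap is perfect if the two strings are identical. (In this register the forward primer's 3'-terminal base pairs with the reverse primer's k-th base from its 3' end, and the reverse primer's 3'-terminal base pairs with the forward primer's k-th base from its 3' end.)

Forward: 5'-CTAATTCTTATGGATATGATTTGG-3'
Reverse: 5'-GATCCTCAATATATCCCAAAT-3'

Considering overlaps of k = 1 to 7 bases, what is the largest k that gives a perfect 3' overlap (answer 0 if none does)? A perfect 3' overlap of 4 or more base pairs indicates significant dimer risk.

Last 7 bases (5'→3') — forward …GATTTGG, reverse …CCCAAAT.
Reverse complement of the reverse primer's last 7 bases: ATTTGGG; its first k bases are the reverse complement of the reverse primer's last k bases, so a perfect k-base overlap needs the forward primer's last k bases to equal them.
Comparing (forward last k vs required): k=1: G vs A ✗; k=2: GG vs AT ✗; k=3: TGG vs ATT ✗; k=4: TTGG vs ATTT ✗; k=5: TTTGG vs ATTTG ✗; k=6: ATTTGG vs ATTTGG ✓; k=7: GATTTGG vs ATTTGGG ✗.
Only k = 6 is perfect, so the longest perfect 3' overlap is 6.

Longest perfect overlap: 6 complementary base pairs; significant dimer risk (threshold 4).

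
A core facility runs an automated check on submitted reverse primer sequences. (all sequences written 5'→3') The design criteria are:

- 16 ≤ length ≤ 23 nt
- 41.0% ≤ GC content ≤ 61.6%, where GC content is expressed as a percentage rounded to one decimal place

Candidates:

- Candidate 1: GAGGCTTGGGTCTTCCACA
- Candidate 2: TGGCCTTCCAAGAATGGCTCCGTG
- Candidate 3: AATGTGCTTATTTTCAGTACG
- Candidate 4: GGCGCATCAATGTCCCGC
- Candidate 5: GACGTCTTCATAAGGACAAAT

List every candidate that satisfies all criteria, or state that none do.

Candidate 1 (19 nt, A=3 T=5 G=6 C=5): length 19 ✓; GC 11/19 = 57.9% ✓ — passes.
Candidate 2 (24 nt, A=4 T=6 G=7 C=7): length 24, outside 16–23 ✗; GC 14/24 = 58.3% ✓ — fails.
Candidate 3 (21 nt, A=5 T=9 G=4 C=3): length 21 ✓; GC 7/21 = 33.3%, outside 41.0–61.6% ✗ — fails.
Candidate 4 (18 nt, A=3 T=3 G=5 C=7): length 18 ✓; GC 12/18 = 66.7%, outside 41.0–61.6% ✗ — fails.
Candidate 5 (21 nt, A=8 T=5 G=4 C=4): length 21 ✓; GC 8/21 = 38.1%, outside 41.0–61.6% ✗ — fails.

Candidate 1 only.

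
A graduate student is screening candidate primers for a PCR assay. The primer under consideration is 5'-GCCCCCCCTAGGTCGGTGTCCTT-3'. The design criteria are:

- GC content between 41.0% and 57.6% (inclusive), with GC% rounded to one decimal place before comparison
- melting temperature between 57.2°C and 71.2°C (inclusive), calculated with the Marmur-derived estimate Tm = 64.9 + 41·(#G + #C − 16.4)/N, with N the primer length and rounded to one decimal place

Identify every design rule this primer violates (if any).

Base counts: A=1, T=6, G=6, C=10 (length 23).
GC content: GC 16/23 = 69.6%, outside 41.0–57.6% ✗
Tm: Tm = 64.9 + 41·(16 − 16.4)/23 = 64.2°C ✓

Fails: GC content.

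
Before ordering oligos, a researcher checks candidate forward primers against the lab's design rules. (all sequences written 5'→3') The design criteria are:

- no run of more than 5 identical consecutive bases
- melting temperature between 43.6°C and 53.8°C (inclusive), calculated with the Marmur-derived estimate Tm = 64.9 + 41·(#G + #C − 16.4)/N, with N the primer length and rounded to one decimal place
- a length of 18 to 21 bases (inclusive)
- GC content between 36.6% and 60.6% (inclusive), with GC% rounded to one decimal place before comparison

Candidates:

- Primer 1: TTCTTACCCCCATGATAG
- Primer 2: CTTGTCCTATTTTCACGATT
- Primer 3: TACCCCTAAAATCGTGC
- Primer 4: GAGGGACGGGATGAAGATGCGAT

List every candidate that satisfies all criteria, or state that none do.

Primer 1 (18 nt, A=4 T=6 G=2 C=6): longest run = 5 ✓; Tm = 64.9 + 41·(8 − 16.4)/18 = 45.8°C ✓; length 18 ✓; GC 8/18 = 44.4% ✓ — passes.
Primer 2 (20 nt, A=3 T=10 G=2 C=5): longest run = 4 ✓; Tm = 64.9 + 41·(7 − 16.4)/20 = 45.6°C ✓; length 20 ✓; GC 7/20 = 35.0%, outside 36.6–60.6% ✗ — fails.
Primer 3 (17 nt, A=5 T=4 G=2 C=6): longest run = 4 ✓; Tm = 64.9 + 41·(8 − 16.4)/17 = 44.6°C ✓; length 17, outside 18–21 ✗; GC 8/17 = 47.1% ✓ — fails.
Primer 4 (23 nt, A=7 T=3 G=11 C=2): longest run = 3 ✓; Tm = 64.9 + 41·(13 − 16.4)/23 = 58.8°C, outside 43.6–53.8°C ✗; length 23, outside 18–21 ✗; GC 13/23 = 56.5% ✓ — fails.

Primer 1 only.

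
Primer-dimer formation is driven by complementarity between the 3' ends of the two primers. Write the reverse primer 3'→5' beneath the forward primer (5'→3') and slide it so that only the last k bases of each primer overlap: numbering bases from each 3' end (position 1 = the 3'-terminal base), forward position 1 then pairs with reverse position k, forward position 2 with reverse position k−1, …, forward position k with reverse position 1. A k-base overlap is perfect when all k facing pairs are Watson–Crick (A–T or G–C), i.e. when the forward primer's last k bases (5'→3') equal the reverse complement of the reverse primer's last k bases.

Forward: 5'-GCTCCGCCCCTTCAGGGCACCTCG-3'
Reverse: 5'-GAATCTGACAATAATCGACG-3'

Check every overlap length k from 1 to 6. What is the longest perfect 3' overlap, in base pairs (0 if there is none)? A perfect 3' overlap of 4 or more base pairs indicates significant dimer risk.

Longest perfect overlap: 2 complementary base pairs; below the dimer-risk threshold (threshold 4).

Last 6 bases (5'→3') — forward …ACCTCG, reverse …TCGACG.
Reverse complement of the reverse primer's last 6 bases: CGTCGA; its first k bases are the reverse complement of the reverse primer's last k bases, so a perfect k-base overlap needs the forward primer's last k bases to equal them.
Comparing (forward last k vs required): k=1: G vs C ✗; k=2: CG vs CG ✓; k=3: TCG vs CGT ✗; k=4: CTCG vs CGTC ✗; k=5: CCTCG vs CGTCG ✗; k=6: ACCTCG vs CGTCGA ✗.
Only k = 2 is perfect, so the longest perfect 3' overlap is 2.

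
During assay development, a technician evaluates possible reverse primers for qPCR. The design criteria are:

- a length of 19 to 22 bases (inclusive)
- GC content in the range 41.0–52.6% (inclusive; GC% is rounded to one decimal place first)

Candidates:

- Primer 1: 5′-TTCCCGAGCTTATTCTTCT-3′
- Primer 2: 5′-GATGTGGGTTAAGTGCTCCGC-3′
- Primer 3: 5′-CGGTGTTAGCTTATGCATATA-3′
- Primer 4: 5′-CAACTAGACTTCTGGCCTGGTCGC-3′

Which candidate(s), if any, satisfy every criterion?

Primer 1 (19 nt, A=2 T=9 G=2 C=6): length 19 ✓; GC 8/19 = 42.1% ✓ — passes.
Primer 2 (21 nt, A=3 T=6 G=8 C=4): length 21 ✓; GC 12/21 = 57.1%, outside 41.0–52.6% ✗ — fails.
Primer 3 (21 nt, A=5 T=8 G=5 C=3): length 21 ✓; GC 8/21 = 38.1%, outside 41.0–52.6% ✗ — fails.
Primer 4 (24 nt, A=4 T=6 G=6 C=8): length 24, outside 19–22 ✗; GC 14/24 = 58.3%, outside 41.0–52.6% ✗ — fails.

Primer 1 only.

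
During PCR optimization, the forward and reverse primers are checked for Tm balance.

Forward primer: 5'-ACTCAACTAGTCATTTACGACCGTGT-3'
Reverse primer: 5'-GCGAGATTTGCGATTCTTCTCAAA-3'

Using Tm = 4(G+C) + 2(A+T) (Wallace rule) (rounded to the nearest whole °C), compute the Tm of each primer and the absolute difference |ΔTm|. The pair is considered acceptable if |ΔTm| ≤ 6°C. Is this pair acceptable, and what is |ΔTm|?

Forward: A=7 T=8 G=4 C=7 → Tm = 2·15 + 4·11 = 74°C.
Reverse: A=6 T=8 G=5 C=5 → Tm = 2·14 + 4·10 = 68°C.
|ΔTm| = |74 − 68| = 6°C, ≤ 6°C.

|ΔTm| = 6°C; the pair is acceptable.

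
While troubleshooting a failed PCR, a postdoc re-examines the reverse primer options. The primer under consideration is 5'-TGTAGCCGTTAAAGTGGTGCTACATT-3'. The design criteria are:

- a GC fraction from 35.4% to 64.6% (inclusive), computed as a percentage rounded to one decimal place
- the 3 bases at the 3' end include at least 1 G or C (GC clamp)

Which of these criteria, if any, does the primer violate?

Base counts: A=6, T=9, G=7, C=4 (length 26).
GC content: GC 11/26 = 42.3% ✓
GC clamp: 3' end ATT has 0 G/C, need ≥1 ✗

Fails: GC clamp.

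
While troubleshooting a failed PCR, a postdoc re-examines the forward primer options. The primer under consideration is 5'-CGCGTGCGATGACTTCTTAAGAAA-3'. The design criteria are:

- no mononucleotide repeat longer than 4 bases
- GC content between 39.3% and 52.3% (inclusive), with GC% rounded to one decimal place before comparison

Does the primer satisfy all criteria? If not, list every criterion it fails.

Base counts: A=7, T=6, G=6, C=5 (length 24).
homopolymer run: longest run = 3 ✓
GC content: GC 11/24 = 45.8% ✓

Meets all criteria.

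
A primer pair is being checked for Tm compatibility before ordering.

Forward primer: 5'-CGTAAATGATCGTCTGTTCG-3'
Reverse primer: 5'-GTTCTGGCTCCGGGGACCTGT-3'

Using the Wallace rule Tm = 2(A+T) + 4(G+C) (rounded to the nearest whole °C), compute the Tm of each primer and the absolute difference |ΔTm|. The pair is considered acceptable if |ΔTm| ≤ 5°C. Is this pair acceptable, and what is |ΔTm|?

|ΔTm| = 12°C; the pair is not acceptable.

Forward: A=4 T=7 G=5 C=4 → Tm = 2·11 + 4·9 = 58°C.
Reverse: A=1 T=6 G=8 C=6 → Tm = 2·7 + 4·14 = 70°C.
|ΔTm| = |58 − 70| = 12°C, > 5°C.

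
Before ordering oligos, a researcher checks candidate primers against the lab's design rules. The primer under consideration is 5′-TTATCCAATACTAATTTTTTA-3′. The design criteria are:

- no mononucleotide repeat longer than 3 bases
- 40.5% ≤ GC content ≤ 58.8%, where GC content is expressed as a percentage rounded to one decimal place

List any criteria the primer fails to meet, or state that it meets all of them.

Base counts: A=7, T=11, G=0, C=3 (length 21).
homopolymer run: longest run = 6, exceeds 3 ✗
GC content: GC 3/21 = 14.3%, outside 40.5–58.8% ✗

Fails: homopolymer run, GC content.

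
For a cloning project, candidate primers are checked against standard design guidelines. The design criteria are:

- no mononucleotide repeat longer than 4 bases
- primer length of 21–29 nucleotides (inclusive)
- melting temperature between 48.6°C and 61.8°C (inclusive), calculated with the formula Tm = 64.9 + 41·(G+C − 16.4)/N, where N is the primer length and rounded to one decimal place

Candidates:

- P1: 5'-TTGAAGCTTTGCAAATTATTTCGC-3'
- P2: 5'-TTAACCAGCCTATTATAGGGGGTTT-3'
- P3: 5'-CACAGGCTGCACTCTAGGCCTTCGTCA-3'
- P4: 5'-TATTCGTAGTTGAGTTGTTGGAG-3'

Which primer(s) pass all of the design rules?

P1 and P4.

P1 (24 nt, A=6 T=10 G=4 C=4): longest run = 3 ✓; length 24 ✓; Tm = 64.9 + 41·(8 − 16.4)/24 = 50.6°C ✓ — passes.
P2 (25 nt, A=6 T=9 G=6 C=4): longest run = 5, exceeds 4 ✗; length 25 ✓; Tm = 64.9 + 41·(10 − 16.4)/25 = 54.4°C ✓ — fails.
P3 (27 nt, A=5 T=6 G=6 C=10): longest run = 2 ✓; length 27 ✓; Tm = 64.9 + 41·(16 − 16.4)/27 = 64.3°C, outside 48.6–61.8°C ✗ — fails.
P4 (23 nt, A=4 T=10 G=8 C=1): longest run = 2 ✓; length 23 ✓; Tm = 64.9 + 41·(9 − 16.4)/23 = 51.7°C ✓ — passes.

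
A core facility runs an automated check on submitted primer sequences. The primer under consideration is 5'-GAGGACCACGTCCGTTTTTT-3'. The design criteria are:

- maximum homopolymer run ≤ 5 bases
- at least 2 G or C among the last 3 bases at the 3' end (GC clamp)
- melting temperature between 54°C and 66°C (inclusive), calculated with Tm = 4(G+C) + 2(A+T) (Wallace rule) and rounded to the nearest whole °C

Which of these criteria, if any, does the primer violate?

Fails: homopolymer run, GC clamp.

Base counts: A=3, T=7, G=5, C=5 (length 20).
homopolymer run: longest run = 6, exceeds 5 ✗
GC clamp: 3' end TTT has 0 G/C, need ≥2 ✗
Tm: Tm = 2·10 + 4·10 = 60°C ✓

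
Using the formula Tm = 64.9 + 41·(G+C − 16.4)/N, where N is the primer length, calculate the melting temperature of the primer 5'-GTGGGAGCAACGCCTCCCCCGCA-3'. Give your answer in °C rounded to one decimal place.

66.0°C

Base counts: A=4, T=2, G=7, C=10; G+C = 17, N = 23.
Tm = 64.9 + 41·(17 − 16.4)/23 = 64.9 + 24.60/23 = 66.0°C.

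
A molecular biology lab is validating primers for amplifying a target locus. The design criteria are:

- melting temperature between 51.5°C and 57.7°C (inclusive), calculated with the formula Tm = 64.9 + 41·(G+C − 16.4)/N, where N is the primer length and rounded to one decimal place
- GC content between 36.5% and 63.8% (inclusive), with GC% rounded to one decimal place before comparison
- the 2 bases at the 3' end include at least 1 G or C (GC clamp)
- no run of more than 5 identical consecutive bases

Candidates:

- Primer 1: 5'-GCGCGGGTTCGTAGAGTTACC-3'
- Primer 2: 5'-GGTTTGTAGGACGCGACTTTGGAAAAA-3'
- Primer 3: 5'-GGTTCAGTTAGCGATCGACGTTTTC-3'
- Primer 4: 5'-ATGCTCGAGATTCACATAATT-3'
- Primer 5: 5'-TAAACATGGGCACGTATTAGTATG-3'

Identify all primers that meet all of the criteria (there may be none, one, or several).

Primer 1 (21 nt, A=3 T=5 G=8 C=5): Tm = 64.9 + 41·(13 − 16.4)/21 = 58.3°C, outside 51.5–57.7°C ✗; GC 13/21 = 61.9% ✓; 3' end CC has 2 G/C ✓; longest run = 3 ✓ — fails.
Primer 2 (27 nt, A=8 T=7 G=9 C=3): Tm = 64.9 + 41·(12 − 16.4)/27 = 58.2°C, outside 51.5–57.7°C ✗; GC 12/27 = 44.4% ✓; 3' end AA has 0 G/C, need ≥1 ✗; longest run = 5 ✓ — fails.
Primer 3 (25 nt, A=4 T=9 G=7 C=5): Tm = 64.9 + 41·(12 − 16.4)/25 = 57.7°C ✓; GC 12/25 = 48.0% ✓; 3' end TC has 1 G/C ✓; longest run = 4 ✓ — passes.
Primer 4 (21 nt, A=7 T=7 G=3 C=4): Tm = 64.9 + 41·(7 − 16.4)/21 = 46.5°C, outside 51.5–57.7°C ✗; GC 7/21 = 33.3%, outside 36.5–63.8% ✗; 3' end TT has 0 G/C, need ≥1 ✗; longest run = 2 ✓ — fails.
Primer 5 (24 nt, A=8 T=7 G=6 C=3): Tm = 64.9 + 41·(9 − 16.4)/24 = 52.3°C ✓; GC 9/24 = 37.5% ✓; 3' end TG has 1 G/C ✓; longest run = 3 ✓ — passes.

Primer 3 and Primer 5.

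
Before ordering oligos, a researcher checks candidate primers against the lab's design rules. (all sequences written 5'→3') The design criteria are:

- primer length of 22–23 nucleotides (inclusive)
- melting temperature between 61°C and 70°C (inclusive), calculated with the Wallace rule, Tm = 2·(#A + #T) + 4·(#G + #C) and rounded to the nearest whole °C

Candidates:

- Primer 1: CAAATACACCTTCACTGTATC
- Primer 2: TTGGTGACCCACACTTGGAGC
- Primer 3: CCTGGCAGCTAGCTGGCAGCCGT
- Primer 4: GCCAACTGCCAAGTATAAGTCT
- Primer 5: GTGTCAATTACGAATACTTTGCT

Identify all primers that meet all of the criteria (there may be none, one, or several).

Primer 1 (21 nt, A=7 T=6 G=1 C=7): length 21, outside 22–23 ✗; Tm = 2·13 + 4·8 = 58°C, outside 61–70°C ✗ — fails.
Primer 2 (21 nt, A=4 T=5 G=6 C=6): length 21, outside 22–23 ✗; Tm = 2·9 + 4·12 = 66°C ✓ — fails.
Primer 3 (23 nt, A=3 T=4 G=8 C=8): length 23 ✓; Tm = 2·7 + 4·16 = 78°C, outside 61–70°C ✗ — fails.
Primer 4 (22 nt, A=7 T=5 G=4 C=6): length 22 ✓; Tm = 2·12 + 4·10 = 64°C ✓ — passes.
Primer 5 (23 nt, A=6 T=9 G=4 C=4): length 23 ✓; Tm = 2·15 + 4·8 = 62°C ✓ — passes.

Primer 4 and Primer 5.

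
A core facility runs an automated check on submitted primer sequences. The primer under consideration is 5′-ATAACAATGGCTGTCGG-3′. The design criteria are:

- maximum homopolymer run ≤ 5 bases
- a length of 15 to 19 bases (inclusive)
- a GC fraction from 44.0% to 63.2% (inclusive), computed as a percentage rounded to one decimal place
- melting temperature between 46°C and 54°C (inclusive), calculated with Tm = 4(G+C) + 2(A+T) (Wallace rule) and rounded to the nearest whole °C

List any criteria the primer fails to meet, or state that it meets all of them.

Meets all criteria.

Base counts: A=5, T=4, G=5, C=3 (length 17).
homopolymer run: longest run = 2 ✓
length: length 17 ✓
GC content: GC 8/17 = 47.1% ✓
Tm: Tm = 2·9 + 4·8 = 50°C ✓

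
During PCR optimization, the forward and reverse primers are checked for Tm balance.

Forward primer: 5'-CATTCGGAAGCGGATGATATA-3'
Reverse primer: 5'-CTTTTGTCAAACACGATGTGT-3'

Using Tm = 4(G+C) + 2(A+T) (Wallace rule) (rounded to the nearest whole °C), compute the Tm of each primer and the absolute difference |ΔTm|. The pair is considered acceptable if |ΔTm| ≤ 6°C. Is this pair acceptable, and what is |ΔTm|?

Forward: A=7 T=5 G=6 C=3 → Tm = 2·12 + 4·9 = 60°C.
Reverse: A=5 T=8 G=4 C=4 → Tm = 2·13 + 4·8 = 58°C.
|ΔTm| = |60 − 58| = 2°C, ≤ 6°C.

|ΔTm| = 2°C; the pair is acceptable.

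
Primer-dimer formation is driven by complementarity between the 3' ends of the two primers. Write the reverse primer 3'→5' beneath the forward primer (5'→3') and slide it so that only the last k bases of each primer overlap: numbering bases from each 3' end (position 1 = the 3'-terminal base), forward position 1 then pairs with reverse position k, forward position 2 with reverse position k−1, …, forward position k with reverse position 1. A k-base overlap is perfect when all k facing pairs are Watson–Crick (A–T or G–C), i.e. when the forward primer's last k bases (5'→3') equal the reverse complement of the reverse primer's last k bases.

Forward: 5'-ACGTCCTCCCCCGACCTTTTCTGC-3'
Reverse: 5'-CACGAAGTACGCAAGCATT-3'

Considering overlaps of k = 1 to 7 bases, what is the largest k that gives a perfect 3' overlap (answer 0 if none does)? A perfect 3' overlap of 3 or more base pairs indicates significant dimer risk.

Last 7 bases (5'→3') — forward …TTTCTGC, reverse …AAGCATT.
Reverse complement of the reverse primer's last 7 bases: AATGCTT; its first k bases are the reverse complement of the reverse primer's last k bases, so a perfect k-base overlap needs the forward primer's last k bases to equal them.
Comparing (forward last k vs required): k=1: C vs A ✗; k=2: GC vs AA ✗; k=3: TGC vs AAT ✗; k=4: CTGC vs AATG ✗; k=5: TCTGC vs AATGC ✗; k=6: TTCTGC vs AATGCT ✗; k=7: TTTCTGC vs AATGCTT ✗.
No overlap length from 1 to 7 is perfect, so the longest perfect 3' overlap is 0.

Longest perfect overlap: 0 complementary base pairs; below the dimer-risk threshold (threshold 3).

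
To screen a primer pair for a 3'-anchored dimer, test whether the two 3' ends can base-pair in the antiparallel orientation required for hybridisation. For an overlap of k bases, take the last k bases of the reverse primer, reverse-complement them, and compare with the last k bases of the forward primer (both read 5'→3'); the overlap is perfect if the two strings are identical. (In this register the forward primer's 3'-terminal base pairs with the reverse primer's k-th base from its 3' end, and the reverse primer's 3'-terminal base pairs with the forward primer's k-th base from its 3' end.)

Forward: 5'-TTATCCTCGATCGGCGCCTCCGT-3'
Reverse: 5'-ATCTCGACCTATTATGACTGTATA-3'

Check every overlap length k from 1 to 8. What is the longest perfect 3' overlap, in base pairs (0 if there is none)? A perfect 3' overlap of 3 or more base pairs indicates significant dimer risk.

Longest perfect overlap: 1 complementary base pair; below the dimer-risk threshold (threshold 3).

Last 8 bases (5'→3') — forward …GCCTCCGT, reverse …ACTGTATA.
Reverse complement of the reverse primer's last 8 bases: TATACAGT; its first k bases are the reverse complement of the reverse primer's last k bases, so a perfect k-base overlap needs the forward primer's last k bases to equal them.
Comparing (forward last k vs required): k=1: T vs T ✓; k=2: GT vs TA ✗; k=3: CGT vs TAT ✗; k=4: CCGT vs TATA ✗; k=5: TCCGT vs TATAC ✗; k=6: CTCCGT vs TATACA ✗; k=7: CCTCCGT vs TATACAG ✗; k=8: GCCTCCGT vs TATACAGT ✗.
Only k = 1 is perfect, so the longest perfect 3' overlap is 1.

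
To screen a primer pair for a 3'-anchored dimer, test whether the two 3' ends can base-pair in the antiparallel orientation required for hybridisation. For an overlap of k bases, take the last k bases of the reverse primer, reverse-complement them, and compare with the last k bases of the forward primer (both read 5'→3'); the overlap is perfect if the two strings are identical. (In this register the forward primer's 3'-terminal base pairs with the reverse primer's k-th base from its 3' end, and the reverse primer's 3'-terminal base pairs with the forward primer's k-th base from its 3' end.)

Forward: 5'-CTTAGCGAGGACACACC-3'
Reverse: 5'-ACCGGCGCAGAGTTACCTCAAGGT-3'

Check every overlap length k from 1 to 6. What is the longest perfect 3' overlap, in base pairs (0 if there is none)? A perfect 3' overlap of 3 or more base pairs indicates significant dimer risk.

Longest perfect overlap: 3 complementary base pairs; significant dimer risk (threshold 3).

Last 6 bases (5'→3') — forward …CACACC, reverse …CAAGGT.
Reverse complement of the reverse primer's last 6 bases: ACCTTG; its first k bases are the reverse complement of the reverse primer's last k bases, so a perfect k-base overlap needs the forward primer's last k bases to equal them.
Comparing (forward last k vs required): k=1: C vs A ✗; k=2: CC vs AC ✗; k=3: ACC vs ACC ✓; k=4: CACC vs ACCT ✗; k=5: ACACC vs ACCTT ✗; k=6: CACACC vs ACCTTG ✗.
Only k = 3 is perfect, so the longest perfect 3' overlap is 3.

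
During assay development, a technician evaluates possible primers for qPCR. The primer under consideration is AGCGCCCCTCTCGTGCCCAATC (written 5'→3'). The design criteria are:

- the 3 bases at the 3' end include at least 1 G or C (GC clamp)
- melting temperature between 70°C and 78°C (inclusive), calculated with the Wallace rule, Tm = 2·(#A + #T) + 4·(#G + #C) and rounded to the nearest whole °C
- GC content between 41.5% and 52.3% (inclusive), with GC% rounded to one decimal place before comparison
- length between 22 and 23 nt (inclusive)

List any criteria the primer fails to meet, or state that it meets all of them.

Base counts: A=3, T=4, G=4, C=11 (length 22).
GC clamp: 3' end ATC has 1 G/C ✓
Tm: Tm = 2·7 + 4·15 = 74°C ✓
GC content: GC 15/22 = 68.2%, outside 41.5–52.3% ✗
length: length 22 ✓

Fails: GC content.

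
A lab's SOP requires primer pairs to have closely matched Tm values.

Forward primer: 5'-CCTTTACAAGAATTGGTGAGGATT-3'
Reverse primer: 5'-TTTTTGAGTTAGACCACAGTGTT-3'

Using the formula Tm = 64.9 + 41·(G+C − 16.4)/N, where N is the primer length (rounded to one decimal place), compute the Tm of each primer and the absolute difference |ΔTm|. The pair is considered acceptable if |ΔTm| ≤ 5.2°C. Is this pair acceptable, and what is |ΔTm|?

|ΔTm| = 2.4°C; the pair is acceptable.

Forward: G+C = 9, N = 24 → Tm = 64.9 + 41·(9 − 16.4)/24 = 52.3°C.
Reverse: G+C = 8, N = 23 → Tm = 64.9 + 41·(8 − 16.4)/23 = 49.9°C.
|ΔTm| = |52.3 − 49.9| = 2.4°C, ≤ 5.2°C.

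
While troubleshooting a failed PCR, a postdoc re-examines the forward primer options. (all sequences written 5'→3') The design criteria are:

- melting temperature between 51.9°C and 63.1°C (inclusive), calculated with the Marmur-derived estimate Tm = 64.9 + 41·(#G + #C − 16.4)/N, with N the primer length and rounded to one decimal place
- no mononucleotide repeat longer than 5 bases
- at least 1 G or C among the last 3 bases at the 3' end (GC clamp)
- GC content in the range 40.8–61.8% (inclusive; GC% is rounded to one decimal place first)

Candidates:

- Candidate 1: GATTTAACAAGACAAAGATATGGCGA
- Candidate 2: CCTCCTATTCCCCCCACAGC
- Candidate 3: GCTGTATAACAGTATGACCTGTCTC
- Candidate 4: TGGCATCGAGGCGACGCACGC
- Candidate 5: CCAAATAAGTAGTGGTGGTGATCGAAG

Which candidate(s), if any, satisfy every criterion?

Candidate 1 (26 nt, A=12 T=5 G=6 C=3): Tm = 64.9 + 41·(9 − 16.4)/26 = 53.2°C ✓; longest run = 3 ✓; 3' end CGA has 2 G/C ✓; GC 9/26 = 34.6%, outside 40.8–61.8% ✗ — fails.
Candidate 2 (20 nt, A=3 T=4 G=1 C=12): Tm = 64.9 + 41·(13 − 16.4)/20 = 57.9°C ✓; longest run = 6, exceeds 5 ✗; 3' end AGC has 2 G/C ✓; GC 13/20 = 65.0%, outside 40.8–61.8% ✗ — fails.
Candidate 3 (25 nt, A=6 T=8 G=5 C=6): Tm = 64.9 + 41·(11 − 16.4)/25 = 56.0°C ✓; longest run = 2 ✓; 3' end CTC has 2 G/C ✓; GC 11/25 = 44.0% ✓ — passes.
Candidate 4 (21 nt, A=4 T=2 G=8 C=7): Tm = 64.9 + 41·(15 − 16.4)/21 = 62.2°C ✓; longest run = 2 ✓; 3' end CGC has 3 G/C ✓; GC 15/21 = 71.4%, outside 40.8–61.8% ✗ — fails.
Candidate 5 (27 nt, A=9 T=6 G=9 C=3): Tm = 64.9 + 41·(12 − 16.4)/27 = 58.2°C ✓; longest run = 3 ✓; 3' end AAG has 1 G/C ✓; GC 12/27 = 44.4% ✓ — passes.

Candidate 3 and Candidate 5.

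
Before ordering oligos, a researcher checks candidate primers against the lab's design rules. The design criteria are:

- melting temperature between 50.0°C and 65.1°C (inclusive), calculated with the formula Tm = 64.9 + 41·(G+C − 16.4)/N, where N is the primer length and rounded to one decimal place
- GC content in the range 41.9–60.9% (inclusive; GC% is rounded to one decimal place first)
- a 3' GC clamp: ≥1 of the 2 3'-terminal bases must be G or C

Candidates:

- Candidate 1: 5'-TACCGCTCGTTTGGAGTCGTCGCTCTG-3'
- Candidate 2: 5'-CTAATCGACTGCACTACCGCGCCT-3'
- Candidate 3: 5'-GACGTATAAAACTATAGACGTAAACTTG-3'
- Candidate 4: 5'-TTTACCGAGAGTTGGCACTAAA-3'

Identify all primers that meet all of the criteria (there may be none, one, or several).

Candidate 1 and Candidate 2.

Candidate 1 (27 nt, A=2 T=9 G=8 C=8): Tm = 64.9 + 41·(16 − 16.4)/27 = 64.3°C ✓; GC 16/27 = 59.3% ✓; 3' end TG has 1 G/C ✓ — passes.
Candidate 2 (24 nt, A=5 T=5 G=4 C=10): Tm = 64.9 + 41·(14 − 16.4)/24 = 60.8°C ✓; GC 14/24 = 58.3% ✓; 3' end CT has 1 G/C ✓ — passes.
Candidate 3 (28 nt, A=12 T=7 G=5 C=4): Tm = 64.9 + 41·(9 − 16.4)/28 = 54.1°C ✓; GC 9/28 = 32.1%, outside 41.9–60.9% ✗; 3' end TG has 1 G/C ✓ — fails.
Candidate 4 (22 nt, A=7 T=6 G=5 C=4): Tm = 64.9 + 41·(9 − 16.4)/22 = 51.1°C ✓; GC 9/22 = 40.9%, outside 41.9–60.9% ✗; 3' end AA has 0 G/C, need ≥1 ✗ — fails.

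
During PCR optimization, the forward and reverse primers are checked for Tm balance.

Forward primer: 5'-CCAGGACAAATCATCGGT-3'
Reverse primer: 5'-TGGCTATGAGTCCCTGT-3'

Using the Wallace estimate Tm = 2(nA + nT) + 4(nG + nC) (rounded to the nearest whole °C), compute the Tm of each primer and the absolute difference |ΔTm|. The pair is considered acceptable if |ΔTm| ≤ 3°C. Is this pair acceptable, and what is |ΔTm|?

Forward: A=6 T=3 G=4 C=5 → Tm = 2·9 + 4·9 = 54°C.
Reverse: A=2 T=6 G=5 C=4 → Tm = 2·8 + 4·9 = 52°C.
|ΔTm| = |54 − 52| = 2°C, ≤ 3°C.

|ΔTm| = 2°C; the pair is acceptable.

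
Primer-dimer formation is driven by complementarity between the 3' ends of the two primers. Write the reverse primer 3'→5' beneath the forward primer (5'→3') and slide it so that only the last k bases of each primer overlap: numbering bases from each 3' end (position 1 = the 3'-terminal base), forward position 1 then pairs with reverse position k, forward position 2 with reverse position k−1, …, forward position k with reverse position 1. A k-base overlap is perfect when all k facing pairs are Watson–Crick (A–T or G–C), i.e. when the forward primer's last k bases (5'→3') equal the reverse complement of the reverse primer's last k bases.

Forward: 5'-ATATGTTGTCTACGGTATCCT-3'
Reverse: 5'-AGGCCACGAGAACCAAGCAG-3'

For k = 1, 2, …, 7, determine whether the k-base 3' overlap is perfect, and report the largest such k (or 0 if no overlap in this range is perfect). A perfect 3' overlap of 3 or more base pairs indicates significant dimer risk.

Longest perfect overlap: 2 complementary base pairs; below the dimer-risk threshold (threshold 3).

Last 7 bases (5'→3') — forward …GTATCCT, reverse …CAAGCAG.
Reverse complement of the reverse primer's last 7 bases: CTGCTTG; its first k bases are the reverse complement of the reverse primer's last k bases, so a perfect k-base overlap needs the forward primer's last k bases to equal them.
Comparing (forward last k vs required): k=1: T vs C ✗; k=2: CT vs CT ✓; k=3: CCT vs CTG ✗; k=4: TCCT vs CTGC ✗; k=5: ATCCT vs CTGCT ✗; k=6: TATCCT vs CTGCTT ✗; k=7: GTATCCT vs CTGCTTG ✗.
Only k = 2 is perfect, so the longest perfect 3' overlap is 2.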